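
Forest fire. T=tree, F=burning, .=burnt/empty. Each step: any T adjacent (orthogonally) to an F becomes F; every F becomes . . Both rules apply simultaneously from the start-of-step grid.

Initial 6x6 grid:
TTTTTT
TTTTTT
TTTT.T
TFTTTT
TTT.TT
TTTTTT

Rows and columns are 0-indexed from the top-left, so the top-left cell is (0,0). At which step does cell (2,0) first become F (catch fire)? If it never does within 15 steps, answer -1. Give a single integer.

Step 1: cell (2,0)='T' (+4 fires, +1 burnt)
Step 2: cell (2,0)='F' (+7 fires, +4 burnt)
  -> target ignites at step 2
Step 3: cell (2,0)='.' (+7 fires, +7 burnt)
Step 4: cell (2,0)='.' (+6 fires, +7 burnt)
Step 5: cell (2,0)='.' (+5 fires, +6 burnt)
Step 6: cell (2,0)='.' (+3 fires, +5 burnt)
Step 7: cell (2,0)='.' (+1 fires, +3 burnt)
Step 8: cell (2,0)='.' (+0 fires, +1 burnt)
  fire out at step 8

2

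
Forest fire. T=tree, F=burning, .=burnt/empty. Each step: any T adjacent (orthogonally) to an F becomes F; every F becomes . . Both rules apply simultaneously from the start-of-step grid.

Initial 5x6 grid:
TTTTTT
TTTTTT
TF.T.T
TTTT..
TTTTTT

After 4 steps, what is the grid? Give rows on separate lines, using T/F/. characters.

Step 1: 3 trees catch fire, 1 burn out
  TTTTTT
  TFTTTT
  F..T.T
  TFTT..
  TTTTTT
Step 2: 6 trees catch fire, 3 burn out
  TFTTTT
  F.FTTT
  ...T.T
  F.FT..
  TFTTTT
Step 3: 6 trees catch fire, 6 burn out
  F.FTTT
  ...FTT
  ...T.T
  ...F..
  F.FTTT
Step 4: 4 trees catch fire, 6 burn out
  ...FTT
  ....FT
  ...F.T
  ......
  ...FTT

...FTT
....FT
...F.T
......
...FTT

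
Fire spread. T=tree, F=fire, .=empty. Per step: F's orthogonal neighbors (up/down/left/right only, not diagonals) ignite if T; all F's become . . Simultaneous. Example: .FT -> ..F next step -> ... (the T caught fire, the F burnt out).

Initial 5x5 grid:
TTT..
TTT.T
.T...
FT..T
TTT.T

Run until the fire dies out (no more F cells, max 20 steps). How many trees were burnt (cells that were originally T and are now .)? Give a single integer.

Answer: 11

Derivation:
Step 1: +2 fires, +1 burnt (F count now 2)
Step 2: +2 fires, +2 burnt (F count now 2)
Step 3: +2 fires, +2 burnt (F count now 2)
Step 4: +3 fires, +2 burnt (F count now 3)
Step 5: +2 fires, +3 burnt (F count now 2)
Step 6: +0 fires, +2 burnt (F count now 0)
Fire out after step 6
Initially T: 14, now '.': 22
Total burnt (originally-T cells now '.'): 11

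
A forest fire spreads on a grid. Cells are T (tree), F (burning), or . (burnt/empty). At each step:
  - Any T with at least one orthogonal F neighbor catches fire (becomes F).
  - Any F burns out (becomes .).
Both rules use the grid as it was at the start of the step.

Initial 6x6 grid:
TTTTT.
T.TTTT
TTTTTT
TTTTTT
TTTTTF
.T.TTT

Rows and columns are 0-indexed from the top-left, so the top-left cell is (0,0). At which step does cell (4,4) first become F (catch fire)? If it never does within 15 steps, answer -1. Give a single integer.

Step 1: cell (4,4)='F' (+3 fires, +1 burnt)
  -> target ignites at step 1
Step 2: cell (4,4)='.' (+4 fires, +3 burnt)
Step 3: cell (4,4)='.' (+5 fires, +4 burnt)
Step 4: cell (4,4)='.' (+4 fires, +5 burnt)
Step 5: cell (4,4)='.' (+6 fires, +4 burnt)
Step 6: cell (4,4)='.' (+4 fires, +6 burnt)
Step 7: cell (4,4)='.' (+2 fires, +4 burnt)
Step 8: cell (4,4)='.' (+2 fires, +2 burnt)
Step 9: cell (4,4)='.' (+1 fires, +2 burnt)
Step 10: cell (4,4)='.' (+0 fires, +1 burnt)
  fire out at step 10

1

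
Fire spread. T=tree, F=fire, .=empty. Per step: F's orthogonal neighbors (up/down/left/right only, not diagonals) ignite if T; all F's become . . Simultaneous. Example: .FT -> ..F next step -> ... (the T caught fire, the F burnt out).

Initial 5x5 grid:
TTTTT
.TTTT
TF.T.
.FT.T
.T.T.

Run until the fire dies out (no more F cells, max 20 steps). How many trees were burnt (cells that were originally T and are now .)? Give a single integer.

Step 1: +4 fires, +2 burnt (F count now 4)
Step 2: +2 fires, +4 burnt (F count now 2)
Step 3: +3 fires, +2 burnt (F count now 3)
Step 4: +3 fires, +3 burnt (F count now 3)
Step 5: +1 fires, +3 burnt (F count now 1)
Step 6: +0 fires, +1 burnt (F count now 0)
Fire out after step 6
Initially T: 15, now '.': 23
Total burnt (originally-T cells now '.'): 13

Answer: 13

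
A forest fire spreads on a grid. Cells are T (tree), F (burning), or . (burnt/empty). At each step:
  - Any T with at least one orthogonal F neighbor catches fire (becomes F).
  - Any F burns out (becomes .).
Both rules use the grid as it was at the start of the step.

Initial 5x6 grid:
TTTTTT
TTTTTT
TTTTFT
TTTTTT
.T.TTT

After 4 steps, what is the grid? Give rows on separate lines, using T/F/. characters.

Step 1: 4 trees catch fire, 1 burn out
  TTTTTT
  TTTTFT
  TTTF.F
  TTTTFT
  .T.TTT
Step 2: 7 trees catch fire, 4 burn out
  TTTTFT
  TTTF.F
  TTF...
  TTTF.F
  .T.TFT
Step 3: 7 trees catch fire, 7 burn out
  TTTF.F
  TTF...
  TF....
  TTF...
  .T.F.F
Step 4: 4 trees catch fire, 7 burn out
  TTF...
  TF....
  F.....
  TF....
  .T....

TTF...
TF....
F.....
TF....
.T....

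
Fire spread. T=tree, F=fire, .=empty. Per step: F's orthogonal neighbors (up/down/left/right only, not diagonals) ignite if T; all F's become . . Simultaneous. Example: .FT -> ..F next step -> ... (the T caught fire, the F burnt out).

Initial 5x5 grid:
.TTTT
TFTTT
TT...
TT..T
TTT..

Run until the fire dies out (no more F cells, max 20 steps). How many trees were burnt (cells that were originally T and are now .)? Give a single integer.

Answer: 15

Derivation:
Step 1: +4 fires, +1 burnt (F count now 4)
Step 2: +4 fires, +4 burnt (F count now 4)
Step 3: +4 fires, +4 burnt (F count now 4)
Step 4: +3 fires, +4 burnt (F count now 3)
Step 5: +0 fires, +3 burnt (F count now 0)
Fire out after step 5
Initially T: 16, now '.': 24
Total burnt (originally-T cells now '.'): 15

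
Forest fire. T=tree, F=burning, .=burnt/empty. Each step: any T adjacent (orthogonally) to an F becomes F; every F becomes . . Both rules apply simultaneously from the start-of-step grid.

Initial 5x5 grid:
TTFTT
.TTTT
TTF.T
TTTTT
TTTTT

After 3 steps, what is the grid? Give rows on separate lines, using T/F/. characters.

Step 1: 5 trees catch fire, 2 burn out
  TF.FT
  .TFTT
  TF..T
  TTFTT
  TTTTT
Step 2: 8 trees catch fire, 5 burn out
  F...F
  .F.FT
  F...T
  TF.FT
  TTFTT
Step 3: 5 trees catch fire, 8 burn out
  .....
  ....F
  ....T
  F...F
  TF.FT

.....
....F
....T
F...F
TF.FT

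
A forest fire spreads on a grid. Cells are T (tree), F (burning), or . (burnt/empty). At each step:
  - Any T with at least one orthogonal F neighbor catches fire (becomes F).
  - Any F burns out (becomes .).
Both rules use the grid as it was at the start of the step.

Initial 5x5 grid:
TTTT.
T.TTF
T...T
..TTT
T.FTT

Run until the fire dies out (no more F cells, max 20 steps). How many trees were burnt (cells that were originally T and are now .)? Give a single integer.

Answer: 14

Derivation:
Step 1: +4 fires, +2 burnt (F count now 4)
Step 2: +5 fires, +4 burnt (F count now 5)
Step 3: +1 fires, +5 burnt (F count now 1)
Step 4: +1 fires, +1 burnt (F count now 1)
Step 5: +1 fires, +1 burnt (F count now 1)
Step 6: +1 fires, +1 burnt (F count now 1)
Step 7: +1 fires, +1 burnt (F count now 1)
Step 8: +0 fires, +1 burnt (F count now 0)
Fire out after step 8
Initially T: 15, now '.': 24
Total burnt (originally-T cells now '.'): 14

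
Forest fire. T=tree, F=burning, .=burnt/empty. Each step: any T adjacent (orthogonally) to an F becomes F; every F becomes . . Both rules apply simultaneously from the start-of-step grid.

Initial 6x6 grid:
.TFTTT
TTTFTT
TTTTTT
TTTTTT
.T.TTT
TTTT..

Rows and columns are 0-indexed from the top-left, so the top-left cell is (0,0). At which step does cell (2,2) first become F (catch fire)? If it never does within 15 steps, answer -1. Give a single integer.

Step 1: cell (2,2)='T' (+5 fires, +2 burnt)
Step 2: cell (2,2)='F' (+6 fires, +5 burnt)
  -> target ignites at step 2
Step 3: cell (2,2)='.' (+7 fires, +6 burnt)
Step 4: cell (2,2)='.' (+5 fires, +7 burnt)
Step 5: cell (2,2)='.' (+4 fires, +5 burnt)
Step 6: cell (2,2)='.' (+1 fires, +4 burnt)
Step 7: cell (2,2)='.' (+1 fires, +1 burnt)
Step 8: cell (2,2)='.' (+0 fires, +1 burnt)
  fire out at step 8

2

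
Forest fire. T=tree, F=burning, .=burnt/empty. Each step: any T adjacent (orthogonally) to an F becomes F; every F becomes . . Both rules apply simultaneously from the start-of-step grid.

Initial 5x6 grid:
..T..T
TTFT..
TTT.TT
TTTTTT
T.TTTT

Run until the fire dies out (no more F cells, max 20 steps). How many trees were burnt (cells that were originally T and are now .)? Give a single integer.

Step 1: +4 fires, +1 burnt (F count now 4)
Step 2: +3 fires, +4 burnt (F count now 3)
Step 3: +4 fires, +3 burnt (F count now 4)
Step 4: +3 fires, +4 burnt (F count now 3)
Step 5: +4 fires, +3 burnt (F count now 4)
Step 6: +2 fires, +4 burnt (F count now 2)
Step 7: +0 fires, +2 burnt (F count now 0)
Fire out after step 7
Initially T: 21, now '.': 29
Total burnt (originally-T cells now '.'): 20

Answer: 20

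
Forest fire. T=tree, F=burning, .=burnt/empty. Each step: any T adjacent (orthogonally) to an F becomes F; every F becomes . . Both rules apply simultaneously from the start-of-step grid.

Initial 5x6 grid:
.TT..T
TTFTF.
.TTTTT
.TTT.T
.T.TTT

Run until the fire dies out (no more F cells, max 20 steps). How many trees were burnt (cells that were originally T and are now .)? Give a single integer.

Step 1: +5 fires, +2 burnt (F count now 5)
Step 2: +6 fires, +5 burnt (F count now 6)
Step 3: +3 fires, +6 burnt (F count now 3)
Step 4: +3 fires, +3 burnt (F count now 3)
Step 5: +1 fires, +3 burnt (F count now 1)
Step 6: +0 fires, +1 burnt (F count now 0)
Fire out after step 6
Initially T: 19, now '.': 29
Total burnt (originally-T cells now '.'): 18

Answer: 18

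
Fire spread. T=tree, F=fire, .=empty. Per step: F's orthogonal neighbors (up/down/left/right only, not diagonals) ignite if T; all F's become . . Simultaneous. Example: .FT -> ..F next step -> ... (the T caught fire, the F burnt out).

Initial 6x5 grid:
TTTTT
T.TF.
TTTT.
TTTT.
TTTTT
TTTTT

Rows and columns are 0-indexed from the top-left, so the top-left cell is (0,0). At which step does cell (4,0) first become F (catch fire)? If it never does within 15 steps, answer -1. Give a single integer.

Step 1: cell (4,0)='T' (+3 fires, +1 burnt)
Step 2: cell (4,0)='T' (+4 fires, +3 burnt)
Step 3: cell (4,0)='T' (+4 fires, +4 burnt)
Step 4: cell (4,0)='T' (+6 fires, +4 burnt)
Step 5: cell (4,0)='T' (+5 fires, +6 burnt)
Step 6: cell (4,0)='F' (+2 fires, +5 burnt)
  -> target ignites at step 6
Step 7: cell (4,0)='.' (+1 fires, +2 burnt)
Step 8: cell (4,0)='.' (+0 fires, +1 burnt)
  fire out at step 8

6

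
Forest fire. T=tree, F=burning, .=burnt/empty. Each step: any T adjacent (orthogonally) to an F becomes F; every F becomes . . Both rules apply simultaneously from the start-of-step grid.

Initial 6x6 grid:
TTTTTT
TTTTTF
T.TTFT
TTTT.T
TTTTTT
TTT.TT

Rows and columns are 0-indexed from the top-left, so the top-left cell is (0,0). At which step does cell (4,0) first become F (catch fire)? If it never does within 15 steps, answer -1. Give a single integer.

Step 1: cell (4,0)='T' (+4 fires, +2 burnt)
Step 2: cell (4,0)='T' (+5 fires, +4 burnt)
Step 3: cell (4,0)='T' (+5 fires, +5 burnt)
Step 4: cell (4,0)='T' (+6 fires, +5 burnt)
Step 5: cell (4,0)='T' (+6 fires, +6 burnt)
Step 6: cell (4,0)='F' (+4 fires, +6 burnt)
  -> target ignites at step 6
Step 7: cell (4,0)='.' (+1 fires, +4 burnt)
Step 8: cell (4,0)='.' (+0 fires, +1 burnt)
  fire out at step 8

6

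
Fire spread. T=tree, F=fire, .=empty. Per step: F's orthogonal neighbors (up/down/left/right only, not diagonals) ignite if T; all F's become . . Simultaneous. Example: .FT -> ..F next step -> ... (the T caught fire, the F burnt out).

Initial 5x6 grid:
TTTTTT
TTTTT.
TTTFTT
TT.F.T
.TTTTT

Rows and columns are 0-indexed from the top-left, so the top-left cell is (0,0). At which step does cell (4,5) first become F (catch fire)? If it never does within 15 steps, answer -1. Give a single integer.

Step 1: cell (4,5)='T' (+4 fires, +2 burnt)
Step 2: cell (4,5)='T' (+7 fires, +4 burnt)
Step 3: cell (4,5)='F' (+8 fires, +7 burnt)
  -> target ignites at step 3
Step 4: cell (4,5)='.' (+4 fires, +8 burnt)
Step 5: cell (4,5)='.' (+1 fires, +4 burnt)
Step 6: cell (4,5)='.' (+0 fires, +1 burnt)
  fire out at step 6

3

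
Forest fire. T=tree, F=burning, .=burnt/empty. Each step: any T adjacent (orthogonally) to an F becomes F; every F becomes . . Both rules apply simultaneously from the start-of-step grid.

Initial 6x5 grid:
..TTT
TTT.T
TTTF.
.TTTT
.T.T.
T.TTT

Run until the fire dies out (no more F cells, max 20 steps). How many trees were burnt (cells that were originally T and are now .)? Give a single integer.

Step 1: +2 fires, +1 burnt (F count now 2)
Step 2: +5 fires, +2 burnt (F count now 5)
Step 3: +5 fires, +5 burnt (F count now 5)
Step 4: +5 fires, +5 burnt (F count now 5)
Step 5: +1 fires, +5 burnt (F count now 1)
Step 6: +1 fires, +1 burnt (F count now 1)
Step 7: +0 fires, +1 burnt (F count now 0)
Fire out after step 7
Initially T: 20, now '.': 29
Total burnt (originally-T cells now '.'): 19

Answer: 19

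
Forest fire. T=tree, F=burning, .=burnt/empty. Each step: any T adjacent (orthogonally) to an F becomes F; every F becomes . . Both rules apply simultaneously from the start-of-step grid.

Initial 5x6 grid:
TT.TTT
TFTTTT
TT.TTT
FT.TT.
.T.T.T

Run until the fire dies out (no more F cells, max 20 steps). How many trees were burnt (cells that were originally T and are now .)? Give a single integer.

Answer: 20

Derivation:
Step 1: +6 fires, +2 burnt (F count now 6)
Step 2: +3 fires, +6 burnt (F count now 3)
Step 3: +3 fires, +3 burnt (F count now 3)
Step 4: +4 fires, +3 burnt (F count now 4)
Step 5: +4 fires, +4 burnt (F count now 4)
Step 6: +0 fires, +4 burnt (F count now 0)
Fire out after step 6
Initially T: 21, now '.': 29
Total burnt (originally-T cells now '.'): 20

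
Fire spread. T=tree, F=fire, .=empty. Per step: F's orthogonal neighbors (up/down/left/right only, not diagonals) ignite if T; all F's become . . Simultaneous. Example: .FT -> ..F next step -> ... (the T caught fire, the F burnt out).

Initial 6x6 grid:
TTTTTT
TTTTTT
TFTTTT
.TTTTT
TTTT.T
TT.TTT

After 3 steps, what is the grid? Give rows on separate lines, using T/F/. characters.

Step 1: 4 trees catch fire, 1 burn out
  TTTTTT
  TFTTTT
  F.FTTT
  .FTTTT
  TTTT.T
  TT.TTT
Step 2: 6 trees catch fire, 4 burn out
  TFTTTT
  F.FTTT
  ...FTT
  ..FTTT
  TFTT.T
  TT.TTT
Step 3: 8 trees catch fire, 6 burn out
  F.FTTT
  ...FTT
  ....FT
  ...FTT
  F.FT.T
  TF.TTT

F.FTTT
...FTT
....FT
...FTT
F.FT.T
TF.TTT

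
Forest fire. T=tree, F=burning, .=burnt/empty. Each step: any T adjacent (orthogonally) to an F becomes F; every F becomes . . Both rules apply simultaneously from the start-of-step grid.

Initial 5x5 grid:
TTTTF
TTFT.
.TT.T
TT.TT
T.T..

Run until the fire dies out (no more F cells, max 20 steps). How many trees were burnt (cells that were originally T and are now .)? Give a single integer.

Answer: 12

Derivation:
Step 1: +5 fires, +2 burnt (F count now 5)
Step 2: +3 fires, +5 burnt (F count now 3)
Step 3: +2 fires, +3 burnt (F count now 2)
Step 4: +1 fires, +2 burnt (F count now 1)
Step 5: +1 fires, +1 burnt (F count now 1)
Step 6: +0 fires, +1 burnt (F count now 0)
Fire out after step 6
Initially T: 16, now '.': 21
Total burnt (originally-T cells now '.'): 12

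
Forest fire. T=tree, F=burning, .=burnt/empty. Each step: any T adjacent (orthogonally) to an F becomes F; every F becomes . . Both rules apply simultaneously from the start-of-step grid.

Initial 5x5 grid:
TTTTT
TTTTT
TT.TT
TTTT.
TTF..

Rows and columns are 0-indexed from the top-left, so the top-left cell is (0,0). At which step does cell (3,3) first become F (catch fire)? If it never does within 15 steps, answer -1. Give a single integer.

Step 1: cell (3,3)='T' (+2 fires, +1 burnt)
Step 2: cell (3,3)='F' (+3 fires, +2 burnt)
  -> target ignites at step 2
Step 3: cell (3,3)='.' (+3 fires, +3 burnt)
Step 4: cell (3,3)='.' (+4 fires, +3 burnt)
Step 5: cell (3,3)='.' (+5 fires, +4 burnt)
Step 6: cell (3,3)='.' (+3 fires, +5 burnt)
Step 7: cell (3,3)='.' (+0 fires, +3 burnt)
  fire out at step 7

2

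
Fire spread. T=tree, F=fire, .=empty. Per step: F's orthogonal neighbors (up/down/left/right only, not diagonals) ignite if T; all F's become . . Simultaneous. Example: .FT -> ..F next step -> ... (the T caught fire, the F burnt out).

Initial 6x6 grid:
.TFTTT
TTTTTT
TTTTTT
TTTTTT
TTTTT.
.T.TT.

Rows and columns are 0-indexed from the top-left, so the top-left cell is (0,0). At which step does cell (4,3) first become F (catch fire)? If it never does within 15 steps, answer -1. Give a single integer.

Step 1: cell (4,3)='T' (+3 fires, +1 burnt)
Step 2: cell (4,3)='T' (+4 fires, +3 burnt)
Step 3: cell (4,3)='T' (+6 fires, +4 burnt)
Step 4: cell (4,3)='T' (+6 fires, +6 burnt)
Step 5: cell (4,3)='F' (+5 fires, +6 burnt)
  -> target ignites at step 5
Step 6: cell (4,3)='.' (+5 fires, +5 burnt)
Step 7: cell (4,3)='.' (+1 fires, +5 burnt)
Step 8: cell (4,3)='.' (+0 fires, +1 burnt)
  fire out at step 8

5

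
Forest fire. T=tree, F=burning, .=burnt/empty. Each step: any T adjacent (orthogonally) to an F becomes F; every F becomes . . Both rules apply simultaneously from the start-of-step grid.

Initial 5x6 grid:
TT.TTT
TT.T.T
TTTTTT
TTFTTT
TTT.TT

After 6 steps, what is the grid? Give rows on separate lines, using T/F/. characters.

Step 1: 4 trees catch fire, 1 burn out
  TT.TTT
  TT.T.T
  TTFTTT
  TF.FTT
  TTF.TT
Step 2: 5 trees catch fire, 4 burn out
  TT.TTT
  TT.T.T
  TF.FTT
  F...FT
  TF..TT
Step 3: 7 trees catch fire, 5 burn out
  TT.TTT
  TF.F.T
  F...FT
  .....F
  F...FT
Step 4: 5 trees catch fire, 7 burn out
  TF.FTT
  F....T
  .....F
  ......
  .....F
Step 5: 3 trees catch fire, 5 burn out
  F...FT
  .....F
  ......
  ......
  ......
Step 6: 1 trees catch fire, 3 burn out
  .....F
  ......
  ......
  ......
  ......

.....F
......
......
......
......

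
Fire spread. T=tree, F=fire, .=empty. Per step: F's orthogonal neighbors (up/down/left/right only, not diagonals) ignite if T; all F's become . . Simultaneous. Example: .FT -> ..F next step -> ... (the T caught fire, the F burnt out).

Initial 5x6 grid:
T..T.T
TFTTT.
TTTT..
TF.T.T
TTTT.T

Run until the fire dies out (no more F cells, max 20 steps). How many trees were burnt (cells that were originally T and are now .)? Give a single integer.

Answer: 16

Derivation:
Step 1: +5 fires, +2 burnt (F count now 5)
Step 2: +6 fires, +5 burnt (F count now 6)
Step 3: +4 fires, +6 burnt (F count now 4)
Step 4: +1 fires, +4 burnt (F count now 1)
Step 5: +0 fires, +1 burnt (F count now 0)
Fire out after step 5
Initially T: 19, now '.': 27
Total burnt (originally-T cells now '.'): 16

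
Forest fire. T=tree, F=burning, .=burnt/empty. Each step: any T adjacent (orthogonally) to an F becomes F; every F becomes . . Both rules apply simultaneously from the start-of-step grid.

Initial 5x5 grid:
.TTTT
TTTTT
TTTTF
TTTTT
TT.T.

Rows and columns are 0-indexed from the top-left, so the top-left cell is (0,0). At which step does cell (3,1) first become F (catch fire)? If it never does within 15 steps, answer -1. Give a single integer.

Step 1: cell (3,1)='T' (+3 fires, +1 burnt)
Step 2: cell (3,1)='T' (+4 fires, +3 burnt)
Step 3: cell (3,1)='T' (+5 fires, +4 burnt)
Step 4: cell (3,1)='F' (+4 fires, +5 burnt)
  -> target ignites at step 4
Step 5: cell (3,1)='.' (+4 fires, +4 burnt)
Step 6: cell (3,1)='.' (+1 fires, +4 burnt)
Step 7: cell (3,1)='.' (+0 fires, +1 burnt)
  fire out at step 7

4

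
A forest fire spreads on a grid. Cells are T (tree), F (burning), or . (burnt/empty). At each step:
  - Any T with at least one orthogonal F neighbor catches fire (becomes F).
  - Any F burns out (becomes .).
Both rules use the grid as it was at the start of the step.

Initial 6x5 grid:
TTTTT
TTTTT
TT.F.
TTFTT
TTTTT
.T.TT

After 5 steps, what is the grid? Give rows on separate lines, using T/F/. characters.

Step 1: 4 trees catch fire, 2 burn out
  TTTTT
  TTTFT
  TT...
  TF.FT
  TTFTT
  .T.TT
Step 2: 8 trees catch fire, 4 burn out
  TTTFT
  TTF.F
  TF...
  F...F
  TF.FT
  .T.TT
Step 3: 8 trees catch fire, 8 burn out
  TTF.F
  TF...
  F....
  .....
  F...F
  .F.FT
Step 4: 3 trees catch fire, 8 burn out
  TF...
  F....
  .....
  .....
  .....
  ....F
Step 5: 1 trees catch fire, 3 burn out
  F....
  .....
  .....
  .....
  .....
  .....

F....
.....
.....
.....
.....
.....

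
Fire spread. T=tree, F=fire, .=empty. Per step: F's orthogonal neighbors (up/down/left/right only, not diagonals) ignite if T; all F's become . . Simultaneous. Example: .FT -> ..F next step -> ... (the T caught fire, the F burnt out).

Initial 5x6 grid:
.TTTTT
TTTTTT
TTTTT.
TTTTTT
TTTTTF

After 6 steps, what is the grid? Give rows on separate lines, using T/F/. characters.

Step 1: 2 trees catch fire, 1 burn out
  .TTTTT
  TTTTTT
  TTTTT.
  TTTTTF
  TTTTF.
Step 2: 2 trees catch fire, 2 burn out
  .TTTTT
  TTTTTT
  TTTTT.
  TTTTF.
  TTTF..
Step 3: 3 trees catch fire, 2 burn out
  .TTTTT
  TTTTTT
  TTTTF.
  TTTF..
  TTF...
Step 4: 4 trees catch fire, 3 burn out
  .TTTTT
  TTTTFT
  TTTF..
  TTF...
  TF....
Step 5: 6 trees catch fire, 4 burn out
  .TTTFT
  TTTF.F
  TTF...
  TF....
  F.....
Step 6: 5 trees catch fire, 6 burn out
  .TTF.F
  TTF...
  TF....
  F.....
  ......

.TTF.F
TTF...
TF....
F.....
......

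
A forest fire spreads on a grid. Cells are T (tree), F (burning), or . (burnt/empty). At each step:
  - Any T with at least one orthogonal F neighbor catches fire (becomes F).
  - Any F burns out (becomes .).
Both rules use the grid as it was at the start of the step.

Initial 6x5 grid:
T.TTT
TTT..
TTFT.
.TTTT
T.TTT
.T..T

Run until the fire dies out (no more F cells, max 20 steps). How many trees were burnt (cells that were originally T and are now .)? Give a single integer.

Answer: 18

Derivation:
Step 1: +4 fires, +1 burnt (F count now 4)
Step 2: +6 fires, +4 burnt (F count now 6)
Step 3: +4 fires, +6 burnt (F count now 4)
Step 4: +3 fires, +4 burnt (F count now 3)
Step 5: +1 fires, +3 burnt (F count now 1)
Step 6: +0 fires, +1 burnt (F count now 0)
Fire out after step 6
Initially T: 20, now '.': 28
Total burnt (originally-T cells now '.'): 18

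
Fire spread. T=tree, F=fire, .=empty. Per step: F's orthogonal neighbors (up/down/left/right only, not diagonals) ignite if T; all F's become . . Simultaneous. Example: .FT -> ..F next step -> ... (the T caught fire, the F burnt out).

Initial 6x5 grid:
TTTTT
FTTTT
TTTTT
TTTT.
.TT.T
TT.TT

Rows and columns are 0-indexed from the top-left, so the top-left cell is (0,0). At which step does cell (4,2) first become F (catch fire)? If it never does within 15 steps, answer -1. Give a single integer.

Step 1: cell (4,2)='T' (+3 fires, +1 burnt)
Step 2: cell (4,2)='T' (+4 fires, +3 burnt)
Step 3: cell (4,2)='T' (+4 fires, +4 burnt)
Step 4: cell (4,2)='T' (+5 fires, +4 burnt)
Step 5: cell (4,2)='F' (+5 fires, +5 burnt)
  -> target ignites at step 5
Step 6: cell (4,2)='.' (+1 fires, +5 burnt)
Step 7: cell (4,2)='.' (+0 fires, +1 burnt)
  fire out at step 7

5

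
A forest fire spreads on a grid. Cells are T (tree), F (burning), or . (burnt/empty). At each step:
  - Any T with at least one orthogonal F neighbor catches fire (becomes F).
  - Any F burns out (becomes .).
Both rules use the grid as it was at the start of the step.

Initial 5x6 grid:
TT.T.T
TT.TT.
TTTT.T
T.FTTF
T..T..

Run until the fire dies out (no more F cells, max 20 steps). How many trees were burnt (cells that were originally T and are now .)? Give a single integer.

Step 1: +4 fires, +2 burnt (F count now 4)
Step 2: +3 fires, +4 burnt (F count now 3)
Step 3: +3 fires, +3 burnt (F count now 3)
Step 4: +5 fires, +3 burnt (F count now 5)
Step 5: +2 fires, +5 burnt (F count now 2)
Step 6: +0 fires, +2 burnt (F count now 0)
Fire out after step 6
Initially T: 18, now '.': 29
Total burnt (originally-T cells now '.'): 17

Answer: 17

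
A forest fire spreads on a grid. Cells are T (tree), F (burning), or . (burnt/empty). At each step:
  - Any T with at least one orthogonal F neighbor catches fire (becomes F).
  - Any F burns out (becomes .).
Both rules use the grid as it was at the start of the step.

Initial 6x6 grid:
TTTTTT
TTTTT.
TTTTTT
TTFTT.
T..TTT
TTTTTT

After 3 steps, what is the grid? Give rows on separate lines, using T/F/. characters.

Step 1: 3 trees catch fire, 1 burn out
  TTTTTT
  TTTTT.
  TTFTTT
  TF.FT.
  T..TTT
  TTTTTT
Step 2: 6 trees catch fire, 3 burn out
  TTTTTT
  TTFTT.
  TF.FTT
  F...F.
  T..FTT
  TTTTTT
Step 3: 8 trees catch fire, 6 burn out
  TTFTTT
  TF.FT.
  F...FT
  ......
  F...FT
  TTTFTT

TTFTTT
TF.FT.
F...FT
......
F...FT
TTTFTT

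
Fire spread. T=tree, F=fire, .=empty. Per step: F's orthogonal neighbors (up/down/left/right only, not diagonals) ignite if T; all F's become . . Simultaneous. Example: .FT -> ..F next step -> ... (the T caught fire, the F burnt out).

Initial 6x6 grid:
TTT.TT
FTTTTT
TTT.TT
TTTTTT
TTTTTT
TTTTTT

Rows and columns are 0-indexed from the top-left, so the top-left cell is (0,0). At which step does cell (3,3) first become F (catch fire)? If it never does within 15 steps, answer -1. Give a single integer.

Step 1: cell (3,3)='T' (+3 fires, +1 burnt)
Step 2: cell (3,3)='T' (+4 fires, +3 burnt)
Step 3: cell (3,3)='T' (+5 fires, +4 burnt)
Step 4: cell (3,3)='T' (+4 fires, +5 burnt)
Step 5: cell (3,3)='F' (+6 fires, +4 burnt)
  -> target ignites at step 5
Step 6: cell (3,3)='.' (+5 fires, +6 burnt)
Step 7: cell (3,3)='.' (+3 fires, +5 burnt)
Step 8: cell (3,3)='.' (+2 fires, +3 burnt)
Step 9: cell (3,3)='.' (+1 fires, +2 burnt)
Step 10: cell (3,3)='.' (+0 fires, +1 burnt)
  fire out at step 10

5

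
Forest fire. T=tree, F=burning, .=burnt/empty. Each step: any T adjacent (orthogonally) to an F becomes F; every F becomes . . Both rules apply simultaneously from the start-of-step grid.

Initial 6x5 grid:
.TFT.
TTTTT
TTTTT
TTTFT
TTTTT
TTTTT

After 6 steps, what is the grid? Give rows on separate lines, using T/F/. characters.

Step 1: 7 trees catch fire, 2 burn out
  .F.F.
  TTFTT
  TTTFT
  TTF.F
  TTTFT
  TTTTT
Step 2: 8 trees catch fire, 7 burn out
  .....
  TF.FT
  TTF.F
  TF...
  TTF.F
  TTTFT
Step 3: 7 trees catch fire, 8 burn out
  .....
  F...F
  TF...
  F....
  TF...
  TTF.F
Step 4: 3 trees catch fire, 7 burn out
  .....
  .....
  F....
  .....
  F....
  TF...
Step 5: 1 trees catch fire, 3 burn out
  .....
  .....
  .....
  .....
  .....
  F....
Step 6: 0 trees catch fire, 1 burn out
  .....
  .....
  .....
  .....
  .....
  .....

.....
.....
.....
.....
.....
.....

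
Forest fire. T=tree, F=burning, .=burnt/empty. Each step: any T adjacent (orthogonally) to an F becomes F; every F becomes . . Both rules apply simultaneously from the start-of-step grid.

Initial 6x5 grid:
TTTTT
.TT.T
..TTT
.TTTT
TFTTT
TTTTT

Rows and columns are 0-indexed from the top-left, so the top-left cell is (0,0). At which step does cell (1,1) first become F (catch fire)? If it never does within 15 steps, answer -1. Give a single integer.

Step 1: cell (1,1)='T' (+4 fires, +1 burnt)
Step 2: cell (1,1)='T' (+4 fires, +4 burnt)
Step 3: cell (1,1)='T' (+4 fires, +4 burnt)
Step 4: cell (1,1)='T' (+4 fires, +4 burnt)
Step 5: cell (1,1)='F' (+3 fires, +4 burnt)
  -> target ignites at step 5
Step 6: cell (1,1)='.' (+3 fires, +3 burnt)
Step 7: cell (1,1)='.' (+2 fires, +3 burnt)
Step 8: cell (1,1)='.' (+0 fires, +2 burnt)
  fire out at step 8

5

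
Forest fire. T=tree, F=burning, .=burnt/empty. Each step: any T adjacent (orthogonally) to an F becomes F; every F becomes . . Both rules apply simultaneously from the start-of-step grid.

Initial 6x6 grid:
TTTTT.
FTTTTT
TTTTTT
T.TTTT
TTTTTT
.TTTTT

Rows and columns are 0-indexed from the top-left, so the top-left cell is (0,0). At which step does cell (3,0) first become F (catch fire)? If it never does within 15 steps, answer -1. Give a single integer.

Step 1: cell (3,0)='T' (+3 fires, +1 burnt)
Step 2: cell (3,0)='F' (+4 fires, +3 burnt)
  -> target ignites at step 2
Step 3: cell (3,0)='.' (+4 fires, +4 burnt)
Step 4: cell (3,0)='.' (+5 fires, +4 burnt)
Step 5: cell (3,0)='.' (+6 fires, +5 burnt)
Step 6: cell (3,0)='.' (+4 fires, +6 burnt)
Step 7: cell (3,0)='.' (+3 fires, +4 burnt)
Step 8: cell (3,0)='.' (+2 fires, +3 burnt)
Step 9: cell (3,0)='.' (+1 fires, +2 burnt)
Step 10: cell (3,0)='.' (+0 fires, +1 burnt)
  fire out at step 10

2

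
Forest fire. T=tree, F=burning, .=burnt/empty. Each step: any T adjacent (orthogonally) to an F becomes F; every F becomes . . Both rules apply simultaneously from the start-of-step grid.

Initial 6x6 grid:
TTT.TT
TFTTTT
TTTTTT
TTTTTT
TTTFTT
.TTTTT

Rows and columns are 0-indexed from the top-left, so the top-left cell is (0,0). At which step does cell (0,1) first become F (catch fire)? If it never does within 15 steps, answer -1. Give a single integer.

Step 1: cell (0,1)='F' (+8 fires, +2 burnt)
  -> target ignites at step 1
Step 2: cell (0,1)='.' (+13 fires, +8 burnt)
Step 3: cell (0,1)='.' (+7 fires, +13 burnt)
Step 4: cell (0,1)='.' (+3 fires, +7 burnt)
Step 5: cell (0,1)='.' (+1 fires, +3 burnt)
Step 6: cell (0,1)='.' (+0 fires, +1 burnt)
  fire out at step 6

1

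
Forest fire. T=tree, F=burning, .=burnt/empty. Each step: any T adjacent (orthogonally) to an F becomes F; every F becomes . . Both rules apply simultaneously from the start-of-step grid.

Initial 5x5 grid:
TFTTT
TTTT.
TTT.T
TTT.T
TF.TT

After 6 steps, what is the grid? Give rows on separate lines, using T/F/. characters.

Step 1: 5 trees catch fire, 2 burn out
  F.FTT
  TFTT.
  TTT.T
  TFT.T
  F..TT
Step 2: 6 trees catch fire, 5 burn out
  ...FT
  F.FT.
  TFT.T
  F.F.T
  ...TT
Step 3: 4 trees catch fire, 6 burn out
  ....F
  ...F.
  F.F.T
  ....T
  ...TT
Step 4: 0 trees catch fire, 4 burn out
  .....
  .....
  ....T
  ....T
  ...TT
Step 5: 0 trees catch fire, 0 burn out
  .....
  .....
  ....T
  ....T
  ...TT
Step 6: 0 trees catch fire, 0 burn out
  .....
  .....
  ....T
  ....T
  ...TT

.....
.....
....T
....T
...TT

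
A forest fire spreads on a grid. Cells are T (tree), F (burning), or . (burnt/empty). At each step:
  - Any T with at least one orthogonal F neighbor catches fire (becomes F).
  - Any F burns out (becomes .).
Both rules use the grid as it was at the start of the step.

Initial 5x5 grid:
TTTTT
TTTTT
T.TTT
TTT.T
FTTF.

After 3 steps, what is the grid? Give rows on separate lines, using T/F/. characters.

Step 1: 3 trees catch fire, 2 burn out
  TTTTT
  TTTTT
  T.TTT
  FTT.T
  .FF..
Step 2: 3 trees catch fire, 3 burn out
  TTTTT
  TTTTT
  F.TTT
  .FF.T
  .....
Step 3: 2 trees catch fire, 3 burn out
  TTTTT
  FTTTT
  ..FTT
  ....T
  .....

TTTTT
FTTTT
..FTT
....T
.....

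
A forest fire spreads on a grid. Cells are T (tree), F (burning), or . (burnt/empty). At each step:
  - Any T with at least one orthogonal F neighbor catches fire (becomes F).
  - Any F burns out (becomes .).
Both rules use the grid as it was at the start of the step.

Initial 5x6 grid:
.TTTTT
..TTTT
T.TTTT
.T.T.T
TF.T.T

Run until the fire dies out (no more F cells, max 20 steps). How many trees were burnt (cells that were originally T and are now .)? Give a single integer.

Answer: 2

Derivation:
Step 1: +2 fires, +1 burnt (F count now 2)
Step 2: +0 fires, +2 burnt (F count now 0)
Fire out after step 2
Initially T: 20, now '.': 12
Total burnt (originally-T cells now '.'): 2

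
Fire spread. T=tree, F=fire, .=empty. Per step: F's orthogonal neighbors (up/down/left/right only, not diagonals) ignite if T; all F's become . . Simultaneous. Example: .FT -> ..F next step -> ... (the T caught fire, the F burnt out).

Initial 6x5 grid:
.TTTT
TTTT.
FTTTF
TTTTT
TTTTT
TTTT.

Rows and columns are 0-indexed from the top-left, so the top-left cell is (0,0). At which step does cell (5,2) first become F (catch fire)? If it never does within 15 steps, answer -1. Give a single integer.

Step 1: cell (5,2)='T' (+5 fires, +2 burnt)
Step 2: cell (5,2)='T' (+7 fires, +5 burnt)
Step 3: cell (5,2)='T' (+7 fires, +7 burnt)
Step 4: cell (5,2)='T' (+5 fires, +7 burnt)
Step 5: cell (5,2)='F' (+1 fires, +5 burnt)
  -> target ignites at step 5
Step 6: cell (5,2)='.' (+0 fires, +1 burnt)
  fire out at step 6

5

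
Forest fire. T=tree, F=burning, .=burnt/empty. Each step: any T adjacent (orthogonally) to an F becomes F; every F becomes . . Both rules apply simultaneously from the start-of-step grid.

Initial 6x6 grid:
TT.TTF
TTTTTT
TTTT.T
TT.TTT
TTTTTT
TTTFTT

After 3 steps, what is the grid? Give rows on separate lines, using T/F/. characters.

Step 1: 5 trees catch fire, 2 burn out
  TT.TF.
  TTTTTF
  TTTT.T
  TT.TTT
  TTTFTT
  TTF.FT
Step 2: 8 trees catch fire, 5 burn out
  TT.F..
  TTTTF.
  TTTT.F
  TT.FTT
  TTF.FT
  TF...F
Step 3: 7 trees catch fire, 8 burn out
  TT....
  TTTF..
  TTTF..
  TT..FF
  TF...F
  F.....

TT....
TTTF..
TTTF..
TT..FF
TF...F
F.....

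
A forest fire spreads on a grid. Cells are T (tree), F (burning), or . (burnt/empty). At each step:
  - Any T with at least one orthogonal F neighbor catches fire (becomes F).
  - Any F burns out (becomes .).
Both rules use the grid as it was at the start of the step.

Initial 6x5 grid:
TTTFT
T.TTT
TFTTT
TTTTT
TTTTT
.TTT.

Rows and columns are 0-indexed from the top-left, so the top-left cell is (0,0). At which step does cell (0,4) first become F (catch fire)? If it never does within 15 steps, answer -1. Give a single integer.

Step 1: cell (0,4)='F' (+6 fires, +2 burnt)
  -> target ignites at step 1
Step 2: cell (0,4)='.' (+8 fires, +6 burnt)
Step 3: cell (0,4)='.' (+6 fires, +8 burnt)
Step 4: cell (0,4)='.' (+3 fires, +6 burnt)
Step 5: cell (0,4)='.' (+2 fires, +3 burnt)
Step 6: cell (0,4)='.' (+0 fires, +2 burnt)
  fire out at step 6

1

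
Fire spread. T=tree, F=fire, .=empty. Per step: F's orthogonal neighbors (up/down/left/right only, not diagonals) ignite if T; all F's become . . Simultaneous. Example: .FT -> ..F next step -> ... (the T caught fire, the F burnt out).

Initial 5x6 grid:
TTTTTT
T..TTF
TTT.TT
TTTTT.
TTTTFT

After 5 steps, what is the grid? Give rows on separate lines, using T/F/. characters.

Step 1: 6 trees catch fire, 2 burn out
  TTTTTF
  T..TF.
  TTT.TF
  TTTTF.
  TTTF.F
Step 2: 5 trees catch fire, 6 burn out
  TTTTF.
  T..F..
  TTT.F.
  TTTF..
  TTF...
Step 3: 3 trees catch fire, 5 burn out
  TTTF..
  T.....
  TTT...
  TTF...
  TF....
Step 4: 4 trees catch fire, 3 burn out
  TTF...
  T.....
  TTF...
  TF....
  F.....
Step 5: 3 trees catch fire, 4 burn out
  TF....
  T.....
  TF....
  F.....
  ......

TF....
T.....
TF....
F.....
......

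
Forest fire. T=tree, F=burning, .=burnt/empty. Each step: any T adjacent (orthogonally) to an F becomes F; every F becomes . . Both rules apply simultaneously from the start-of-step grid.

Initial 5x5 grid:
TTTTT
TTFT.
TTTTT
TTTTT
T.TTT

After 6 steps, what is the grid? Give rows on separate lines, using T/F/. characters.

Step 1: 4 trees catch fire, 1 burn out
  TTFTT
  TF.F.
  TTFTT
  TTTTT
  T.TTT
Step 2: 6 trees catch fire, 4 burn out
  TF.FT
  F....
  TF.FT
  TTFTT
  T.TTT
Step 3: 7 trees catch fire, 6 burn out
  F...F
  .....
  F...F
  TF.FT
  T.FTT
Step 4: 3 trees catch fire, 7 burn out
  .....
  .....
  .....
  F...F
  T..FT
Step 5: 2 trees catch fire, 3 burn out
  .....
  .....
  .....
  .....
  F...F
Step 6: 0 trees catch fire, 2 burn out
  .....
  .....
  .....
  .....
  .....

.....
.....
.....
.....
.....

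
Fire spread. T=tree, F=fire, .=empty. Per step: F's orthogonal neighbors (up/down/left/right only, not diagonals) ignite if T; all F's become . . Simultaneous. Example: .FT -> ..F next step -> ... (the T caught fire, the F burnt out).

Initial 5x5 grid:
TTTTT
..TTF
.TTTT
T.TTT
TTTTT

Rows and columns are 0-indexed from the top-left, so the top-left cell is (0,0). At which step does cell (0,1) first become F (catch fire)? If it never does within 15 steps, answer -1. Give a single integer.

Step 1: cell (0,1)='T' (+3 fires, +1 burnt)
Step 2: cell (0,1)='T' (+4 fires, +3 burnt)
Step 3: cell (0,1)='T' (+4 fires, +4 burnt)
Step 4: cell (0,1)='F' (+4 fires, +4 burnt)
  -> target ignites at step 4
Step 5: cell (0,1)='.' (+2 fires, +4 burnt)
Step 6: cell (0,1)='.' (+1 fires, +2 burnt)
Step 7: cell (0,1)='.' (+1 fires, +1 burnt)
Step 8: cell (0,1)='.' (+1 fires, +1 burnt)
Step 9: cell (0,1)='.' (+0 fires, +1 burnt)
  fire out at step 9

4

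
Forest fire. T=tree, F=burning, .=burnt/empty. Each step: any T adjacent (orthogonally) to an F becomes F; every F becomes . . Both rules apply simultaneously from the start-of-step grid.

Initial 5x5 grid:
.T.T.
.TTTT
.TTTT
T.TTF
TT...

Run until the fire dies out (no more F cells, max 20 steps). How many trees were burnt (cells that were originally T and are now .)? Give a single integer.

Answer: 12

Derivation:
Step 1: +2 fires, +1 burnt (F count now 2)
Step 2: +3 fires, +2 burnt (F count now 3)
Step 3: +2 fires, +3 burnt (F count now 2)
Step 4: +3 fires, +2 burnt (F count now 3)
Step 5: +1 fires, +3 burnt (F count now 1)
Step 6: +1 fires, +1 burnt (F count now 1)
Step 7: +0 fires, +1 burnt (F count now 0)
Fire out after step 7
Initially T: 15, now '.': 22
Total burnt (originally-T cells now '.'): 12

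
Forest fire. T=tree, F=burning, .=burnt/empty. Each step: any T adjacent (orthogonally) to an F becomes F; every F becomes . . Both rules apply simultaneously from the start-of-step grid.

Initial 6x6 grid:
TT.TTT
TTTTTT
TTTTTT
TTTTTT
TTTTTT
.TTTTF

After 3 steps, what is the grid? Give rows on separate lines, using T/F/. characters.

Step 1: 2 trees catch fire, 1 burn out
  TT.TTT
  TTTTTT
  TTTTTT
  TTTTTT
  TTTTTF
  .TTTF.
Step 2: 3 trees catch fire, 2 burn out
  TT.TTT
  TTTTTT
  TTTTTT
  TTTTTF
  TTTTF.
  .TTF..
Step 3: 4 trees catch fire, 3 burn out
  TT.TTT
  TTTTTT
  TTTTTF
  TTTTF.
  TTTF..
  .TF...

TT.TTT
TTTTTT
TTTTTF
TTTTF.
TTTF..
.TF...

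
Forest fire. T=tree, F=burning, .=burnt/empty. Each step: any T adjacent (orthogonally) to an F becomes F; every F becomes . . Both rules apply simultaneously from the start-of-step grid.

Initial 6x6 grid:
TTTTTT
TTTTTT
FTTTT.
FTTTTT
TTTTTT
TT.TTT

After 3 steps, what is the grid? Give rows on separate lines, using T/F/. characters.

Step 1: 4 trees catch fire, 2 burn out
  TTTTTT
  FTTTTT
  .FTTT.
  .FTTTT
  FTTTTT
  TT.TTT
Step 2: 6 trees catch fire, 4 burn out
  FTTTTT
  .FTTTT
  ..FTT.
  ..FTTT
  .FTTTT
  FT.TTT
Step 3: 6 trees catch fire, 6 burn out
  .FTTTT
  ..FTTT
  ...FT.
  ...FTT
  ..FTTT
  .F.TTT

.FTTTT
..FTTT
...FT.
...FTT
..FTTT
.F.TTT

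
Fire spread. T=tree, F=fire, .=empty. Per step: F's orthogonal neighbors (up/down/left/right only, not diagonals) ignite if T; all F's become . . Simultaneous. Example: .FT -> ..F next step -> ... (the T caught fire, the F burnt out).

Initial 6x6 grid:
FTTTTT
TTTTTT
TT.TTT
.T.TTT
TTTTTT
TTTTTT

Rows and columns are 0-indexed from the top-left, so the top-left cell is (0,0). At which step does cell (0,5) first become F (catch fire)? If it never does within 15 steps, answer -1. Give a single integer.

Step 1: cell (0,5)='T' (+2 fires, +1 burnt)
Step 2: cell (0,5)='T' (+3 fires, +2 burnt)
Step 3: cell (0,5)='T' (+3 fires, +3 burnt)
Step 4: cell (0,5)='T' (+3 fires, +3 burnt)
Step 5: cell (0,5)='F' (+4 fires, +3 burnt)
  -> target ignites at step 5
Step 6: cell (0,5)='.' (+6 fires, +4 burnt)
Step 7: cell (0,5)='.' (+5 fires, +6 burnt)
Step 8: cell (0,5)='.' (+3 fires, +5 burnt)
Step 9: cell (0,5)='.' (+2 fires, +3 burnt)
Step 10: cell (0,5)='.' (+1 fires, +2 burnt)
Step 11: cell (0,5)='.' (+0 fires, +1 burnt)
  fire out at step 11

5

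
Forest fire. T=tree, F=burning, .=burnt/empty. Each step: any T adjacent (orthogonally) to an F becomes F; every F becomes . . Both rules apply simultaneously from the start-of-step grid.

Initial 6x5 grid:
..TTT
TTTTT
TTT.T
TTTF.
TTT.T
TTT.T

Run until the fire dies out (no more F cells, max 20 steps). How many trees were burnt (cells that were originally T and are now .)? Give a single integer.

Answer: 21

Derivation:
Step 1: +1 fires, +1 burnt (F count now 1)
Step 2: +3 fires, +1 burnt (F count now 3)
Step 3: +5 fires, +3 burnt (F count now 5)
Step 4: +6 fires, +5 burnt (F count now 6)
Step 5: +4 fires, +6 burnt (F count now 4)
Step 6: +2 fires, +4 burnt (F count now 2)
Step 7: +0 fires, +2 burnt (F count now 0)
Fire out after step 7
Initially T: 23, now '.': 28
Total burnt (originally-T cells now '.'): 21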